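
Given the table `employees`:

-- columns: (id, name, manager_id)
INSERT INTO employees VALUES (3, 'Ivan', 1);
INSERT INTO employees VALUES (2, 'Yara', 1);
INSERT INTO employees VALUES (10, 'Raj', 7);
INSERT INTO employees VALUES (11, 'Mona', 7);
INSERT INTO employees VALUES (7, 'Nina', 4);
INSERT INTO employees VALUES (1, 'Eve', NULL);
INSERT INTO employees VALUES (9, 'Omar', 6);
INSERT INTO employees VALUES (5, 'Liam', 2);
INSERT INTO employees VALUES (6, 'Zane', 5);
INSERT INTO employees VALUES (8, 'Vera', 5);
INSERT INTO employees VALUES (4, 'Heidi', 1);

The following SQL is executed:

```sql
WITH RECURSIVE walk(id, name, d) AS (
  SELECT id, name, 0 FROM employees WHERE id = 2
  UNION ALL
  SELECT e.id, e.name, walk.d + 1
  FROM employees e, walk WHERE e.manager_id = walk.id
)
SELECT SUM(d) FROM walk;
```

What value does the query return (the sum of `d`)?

Base: id=2 (Yara) at d 0.
Iteration 1: rows with manager_id in {2} -> Liam (id 5, d 1).
Iteration 2: rows with manager_id in {5} -> Zane (id 6, d 2), Vera (id 8, d 2).
Iteration 3: rows with manager_id in {6,8} -> Omar (id 9, d 3).
Iteration 4: no rows with manager_id in {9}; recursion stops.
SUM(d) = 0 + 1 + 2 + 2 + 3 = 8.

8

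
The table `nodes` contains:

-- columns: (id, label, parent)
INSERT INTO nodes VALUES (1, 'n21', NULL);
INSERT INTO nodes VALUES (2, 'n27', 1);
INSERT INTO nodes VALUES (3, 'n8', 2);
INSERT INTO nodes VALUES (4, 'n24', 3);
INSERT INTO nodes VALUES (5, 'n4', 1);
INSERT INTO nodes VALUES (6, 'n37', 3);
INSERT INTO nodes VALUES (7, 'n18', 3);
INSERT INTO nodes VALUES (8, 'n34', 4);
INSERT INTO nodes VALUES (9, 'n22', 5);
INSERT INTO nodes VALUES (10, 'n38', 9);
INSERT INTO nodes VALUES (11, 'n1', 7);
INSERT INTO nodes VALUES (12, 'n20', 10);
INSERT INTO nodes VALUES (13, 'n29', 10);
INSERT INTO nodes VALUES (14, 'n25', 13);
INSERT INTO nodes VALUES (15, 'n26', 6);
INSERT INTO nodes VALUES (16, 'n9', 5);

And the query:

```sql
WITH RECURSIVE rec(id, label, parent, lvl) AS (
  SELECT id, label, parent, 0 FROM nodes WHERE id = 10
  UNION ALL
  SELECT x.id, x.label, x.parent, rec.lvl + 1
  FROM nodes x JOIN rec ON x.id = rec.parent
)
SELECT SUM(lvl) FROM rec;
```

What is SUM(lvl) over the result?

6

Base: id=10 (n38), parent=9, lvl 0.
Iteration 1: join on id=9 -> n22 (id 9, parent=5, lvl 1).
Iteration 2: join on id=5 -> n4 (id 5, parent=1, lvl 2).
Iteration 3: join on id=1 -> n21 (id 1, parent=NULL, lvl 3).
Iteration 4: parent is NULL; no match; recursion stops.
SUM(lvl) = 0 + 1 + 2 + 3 = 6.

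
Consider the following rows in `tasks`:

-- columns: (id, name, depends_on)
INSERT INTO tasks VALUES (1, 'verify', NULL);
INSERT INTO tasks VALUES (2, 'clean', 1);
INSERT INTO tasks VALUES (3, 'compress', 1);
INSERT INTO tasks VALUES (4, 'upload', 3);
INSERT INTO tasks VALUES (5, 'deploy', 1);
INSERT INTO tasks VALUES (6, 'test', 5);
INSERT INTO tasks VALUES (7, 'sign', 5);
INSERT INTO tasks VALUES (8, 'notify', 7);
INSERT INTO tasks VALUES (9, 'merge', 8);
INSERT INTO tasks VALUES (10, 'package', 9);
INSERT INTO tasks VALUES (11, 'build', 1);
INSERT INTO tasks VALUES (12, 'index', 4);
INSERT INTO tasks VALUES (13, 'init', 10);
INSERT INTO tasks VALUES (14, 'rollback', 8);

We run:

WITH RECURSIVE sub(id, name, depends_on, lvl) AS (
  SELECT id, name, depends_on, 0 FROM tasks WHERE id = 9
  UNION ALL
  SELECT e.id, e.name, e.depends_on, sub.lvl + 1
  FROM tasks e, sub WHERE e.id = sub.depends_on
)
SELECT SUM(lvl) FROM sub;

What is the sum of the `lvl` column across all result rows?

10

Base: id=9 (merge), depends_on=8, lvl 0.
Iteration 1: join on id=8 -> notify (id 8, depends_on=7, lvl 1).
Iteration 2: join on id=7 -> sign (id 7, depends_on=5, lvl 2).
Iteration 3: join on id=5 -> deploy (id 5, depends_on=1, lvl 3).
Iteration 4: join on id=1 -> verify (id 1, depends_on=NULL, lvl 4).
Iteration 5: depends_on is NULL; no match; recursion stops.
SUM(lvl) = 0 + 1 + 2 + 3 + 4 = 10.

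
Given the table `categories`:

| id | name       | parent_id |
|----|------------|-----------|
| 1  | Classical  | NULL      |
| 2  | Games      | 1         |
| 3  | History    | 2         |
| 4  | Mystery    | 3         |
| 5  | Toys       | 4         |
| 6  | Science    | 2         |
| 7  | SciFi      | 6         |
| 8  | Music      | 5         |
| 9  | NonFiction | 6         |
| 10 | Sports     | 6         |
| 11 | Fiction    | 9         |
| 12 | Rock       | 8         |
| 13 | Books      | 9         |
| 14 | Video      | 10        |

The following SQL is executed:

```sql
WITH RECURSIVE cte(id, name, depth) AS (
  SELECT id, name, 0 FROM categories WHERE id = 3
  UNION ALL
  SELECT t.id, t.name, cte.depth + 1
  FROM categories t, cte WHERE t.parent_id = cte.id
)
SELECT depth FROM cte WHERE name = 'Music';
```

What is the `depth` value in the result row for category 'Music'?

Base: id=3 (History) at depth 0.
Iteration 1: rows with parent_id in {3} -> Mystery (id 4, depth 1).
Iteration 2: rows with parent_id in {4} -> Toys (id 5, depth 2).
Iteration 3: rows with parent_id in {5} -> Music (id 8, depth 3).
Iteration 4: rows with parent_id in {8} -> Rock (id 12, depth 4).
Iteration 5: no rows with parent_id in {12}; recursion stops.

3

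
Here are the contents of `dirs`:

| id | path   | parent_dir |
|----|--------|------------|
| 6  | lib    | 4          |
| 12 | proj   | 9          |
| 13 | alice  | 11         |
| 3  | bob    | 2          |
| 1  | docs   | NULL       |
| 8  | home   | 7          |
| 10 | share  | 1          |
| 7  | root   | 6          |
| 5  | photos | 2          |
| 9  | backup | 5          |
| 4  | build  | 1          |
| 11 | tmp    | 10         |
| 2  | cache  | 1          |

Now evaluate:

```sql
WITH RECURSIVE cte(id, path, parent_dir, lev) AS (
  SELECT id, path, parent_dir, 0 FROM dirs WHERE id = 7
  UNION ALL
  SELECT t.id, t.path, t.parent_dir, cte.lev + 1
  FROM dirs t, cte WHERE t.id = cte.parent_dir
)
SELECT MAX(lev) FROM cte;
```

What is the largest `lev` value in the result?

Base: id=7 (root), parent_dir=6, lev 0.
Iteration 1: join on id=6 -> lib (id 6, parent_dir=4, lev 1).
Iteration 2: join on id=4 -> build (id 4, parent_dir=1, lev 2).
Iteration 3: join on id=1 -> docs (id 1, parent_dir=NULL, lev 3).
Iteration 4: parent_dir is NULL; no match; recursion stops.
lev values: 0, 1, 2, 3; the maximum is 3.

3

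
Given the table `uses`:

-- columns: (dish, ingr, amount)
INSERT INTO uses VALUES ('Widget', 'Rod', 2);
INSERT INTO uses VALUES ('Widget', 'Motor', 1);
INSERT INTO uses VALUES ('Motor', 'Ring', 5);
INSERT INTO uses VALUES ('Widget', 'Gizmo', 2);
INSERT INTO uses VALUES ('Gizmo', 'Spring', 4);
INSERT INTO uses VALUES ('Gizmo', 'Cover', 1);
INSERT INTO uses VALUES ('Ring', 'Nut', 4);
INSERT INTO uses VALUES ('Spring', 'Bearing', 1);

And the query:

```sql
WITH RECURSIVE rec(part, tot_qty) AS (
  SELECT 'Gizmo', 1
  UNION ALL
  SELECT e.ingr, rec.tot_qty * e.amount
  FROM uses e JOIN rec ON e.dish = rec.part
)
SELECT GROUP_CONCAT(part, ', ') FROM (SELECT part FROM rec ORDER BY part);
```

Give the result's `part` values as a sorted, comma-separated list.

Bearing, Cover, Gizmo, Spring

Base: (Gizmo, tot_qty=1).
Iteration 1: components of {Gizmo} -> Cover = 1*1 = 1, Spring = 1*4 = 4.
Iteration 2: components of {Cover,Spring} -> Bearing = 4*1 = 4.
Iteration 3: no further components; recursion stops.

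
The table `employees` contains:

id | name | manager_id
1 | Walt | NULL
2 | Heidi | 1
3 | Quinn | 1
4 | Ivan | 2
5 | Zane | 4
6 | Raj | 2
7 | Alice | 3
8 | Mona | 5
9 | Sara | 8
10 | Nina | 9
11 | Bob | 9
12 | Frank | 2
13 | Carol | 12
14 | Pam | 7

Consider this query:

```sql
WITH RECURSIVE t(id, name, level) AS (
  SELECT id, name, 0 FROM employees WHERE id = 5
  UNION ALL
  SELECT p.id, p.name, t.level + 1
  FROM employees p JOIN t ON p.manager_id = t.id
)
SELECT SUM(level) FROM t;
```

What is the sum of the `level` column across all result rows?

Base: id=5 (Zane) at level 0.
Iteration 1: rows with manager_id in {5} -> Mona (id 8, level 1).
Iteration 2: rows with manager_id in {8} -> Sara (id 9, level 2).
Iteration 3: rows with manager_id in {9} -> Nina (id 10, level 3), Bob (id 11, level 3).
Iteration 4: no rows with manager_id in {10,11}; recursion stops.
SUM(level) = 0 + 1 + 2 + 3 + 3 = 9.

9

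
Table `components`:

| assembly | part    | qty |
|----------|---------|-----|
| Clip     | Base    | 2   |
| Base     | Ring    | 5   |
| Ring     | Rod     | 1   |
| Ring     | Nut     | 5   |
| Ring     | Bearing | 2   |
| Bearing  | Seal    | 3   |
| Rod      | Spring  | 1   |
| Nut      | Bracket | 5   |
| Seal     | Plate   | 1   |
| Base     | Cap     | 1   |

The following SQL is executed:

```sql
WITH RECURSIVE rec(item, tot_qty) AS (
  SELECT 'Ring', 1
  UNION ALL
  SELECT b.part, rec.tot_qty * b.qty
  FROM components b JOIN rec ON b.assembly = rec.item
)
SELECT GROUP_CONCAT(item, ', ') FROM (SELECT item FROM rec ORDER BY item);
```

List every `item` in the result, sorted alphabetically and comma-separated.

Bearing, Bracket, Nut, Plate, Ring, Rod, Seal, Spring

Base: (Ring, tot_qty=1).
Iteration 1: components of {Ring} -> Bearing = 1*2 = 2, Nut = 1*5 = 5, Rod = 1*1 = 1.
Iteration 2: components of {Bearing,Nut,Rod} -> Bracket = 5*5 = 25, Seal = 2*3 = 6, Spring = 1*1 = 1.
Iteration 3: components of {Bracket,Seal,Spring} -> Plate = 6*1 = 6.
Iteration 4: no further components; recursion stops.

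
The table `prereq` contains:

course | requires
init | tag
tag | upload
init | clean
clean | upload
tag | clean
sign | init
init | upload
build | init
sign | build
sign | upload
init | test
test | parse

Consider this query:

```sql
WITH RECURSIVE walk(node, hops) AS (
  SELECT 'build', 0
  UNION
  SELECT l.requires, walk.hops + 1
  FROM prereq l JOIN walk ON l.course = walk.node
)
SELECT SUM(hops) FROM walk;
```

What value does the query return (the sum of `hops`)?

Base: (build, hops=0).
Iteration 1: edges from {build} -> (init, hops=1).
Iteration 2: edges from {init} -> (clean, hops=2), (tag, hops=2), (test, hops=2), (upload, hops=2).
Iteration 3: edges from {clean,tag,test,upload} -> (clean, hops=3), (parse, hops=3), (upload, hops=3). [UNION drops 1 duplicate row(s)]
Iteration 4: edges from {clean,parse,upload} -> (upload, hops=4).
Iteration 5: no outgoing edges from {upload}; recursion stops.
SUM(hops) = 0 + 1 + 2 + 2 + 2 + 2 + 3 + 3 + 3 + 4 = 22.

22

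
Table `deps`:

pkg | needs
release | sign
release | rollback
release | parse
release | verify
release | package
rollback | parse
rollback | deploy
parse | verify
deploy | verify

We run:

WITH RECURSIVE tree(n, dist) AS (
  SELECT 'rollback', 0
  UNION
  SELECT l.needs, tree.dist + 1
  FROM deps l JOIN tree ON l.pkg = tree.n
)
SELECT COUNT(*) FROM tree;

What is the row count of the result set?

Base: (rollback, dist=0).
Iteration 1: edges from {rollback} -> (deploy, dist=1), (parse, dist=1).
Iteration 2: edges from {deploy,parse} -> (verify, dist=2). [UNION drops 1 duplicate row(s)]
Iteration 3: no outgoing edges from {verify}; recursion stops.
Total rows emitted: 4.

4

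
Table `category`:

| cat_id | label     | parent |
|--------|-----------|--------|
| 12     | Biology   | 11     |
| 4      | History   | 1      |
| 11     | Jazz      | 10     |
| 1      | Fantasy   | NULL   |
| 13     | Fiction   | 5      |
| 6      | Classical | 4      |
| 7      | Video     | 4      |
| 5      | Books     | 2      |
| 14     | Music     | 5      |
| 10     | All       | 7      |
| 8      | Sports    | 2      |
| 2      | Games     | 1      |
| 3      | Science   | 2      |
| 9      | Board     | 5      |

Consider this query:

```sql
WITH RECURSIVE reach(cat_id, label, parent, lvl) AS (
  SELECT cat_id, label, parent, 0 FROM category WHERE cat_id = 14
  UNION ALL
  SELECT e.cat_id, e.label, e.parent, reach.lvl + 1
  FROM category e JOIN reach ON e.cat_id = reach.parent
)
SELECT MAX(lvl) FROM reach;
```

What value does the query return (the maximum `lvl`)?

Base: cat_id=14 (Music), parent=5, lvl 0.
Iteration 1: join on cat_id=5 -> Books (id 5, parent=2, lvl 1).
Iteration 2: join on cat_id=2 -> Games (id 2, parent=1, lvl 2).
Iteration 3: join on cat_id=1 -> Fantasy (id 1, parent=NULL, lvl 3).
Iteration 4: parent is NULL; no match; recursion stops.
lvl values: 0, 1, 2, 3; the maximum is 3.

3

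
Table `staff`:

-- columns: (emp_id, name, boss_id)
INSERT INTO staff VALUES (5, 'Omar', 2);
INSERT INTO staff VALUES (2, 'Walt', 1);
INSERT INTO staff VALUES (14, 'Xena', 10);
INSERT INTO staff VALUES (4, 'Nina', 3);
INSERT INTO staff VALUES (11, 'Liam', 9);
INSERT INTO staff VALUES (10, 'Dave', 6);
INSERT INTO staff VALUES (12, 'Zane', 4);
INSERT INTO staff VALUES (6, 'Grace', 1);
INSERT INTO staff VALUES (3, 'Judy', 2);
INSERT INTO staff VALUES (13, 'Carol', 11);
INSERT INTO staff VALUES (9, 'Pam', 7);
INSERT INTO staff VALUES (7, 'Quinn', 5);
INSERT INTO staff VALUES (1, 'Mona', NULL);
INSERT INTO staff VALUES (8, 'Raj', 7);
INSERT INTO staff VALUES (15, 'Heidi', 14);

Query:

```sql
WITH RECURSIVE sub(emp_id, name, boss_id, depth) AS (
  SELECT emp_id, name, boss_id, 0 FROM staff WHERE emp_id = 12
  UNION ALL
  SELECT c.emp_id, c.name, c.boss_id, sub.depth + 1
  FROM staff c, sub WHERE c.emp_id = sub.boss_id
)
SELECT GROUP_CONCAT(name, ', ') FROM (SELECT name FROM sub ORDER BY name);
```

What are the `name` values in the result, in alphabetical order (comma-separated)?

Base: emp_id=12 (Zane), boss_id=4, depth 0.
Iteration 1: join on emp_id=4 -> Nina (id 4, boss_id=3, depth 1).
Iteration 2: join on emp_id=3 -> Judy (id 3, boss_id=2, depth 2).
Iteration 3: join on emp_id=2 -> Walt (id 2, boss_id=1, depth 3).
Iteration 4: join on emp_id=1 -> Mona (id 1, boss_id=NULL, depth 4).
Iteration 5: boss_id is NULL; no match; recursion stops.

Judy, Mona, Nina, Walt, Zane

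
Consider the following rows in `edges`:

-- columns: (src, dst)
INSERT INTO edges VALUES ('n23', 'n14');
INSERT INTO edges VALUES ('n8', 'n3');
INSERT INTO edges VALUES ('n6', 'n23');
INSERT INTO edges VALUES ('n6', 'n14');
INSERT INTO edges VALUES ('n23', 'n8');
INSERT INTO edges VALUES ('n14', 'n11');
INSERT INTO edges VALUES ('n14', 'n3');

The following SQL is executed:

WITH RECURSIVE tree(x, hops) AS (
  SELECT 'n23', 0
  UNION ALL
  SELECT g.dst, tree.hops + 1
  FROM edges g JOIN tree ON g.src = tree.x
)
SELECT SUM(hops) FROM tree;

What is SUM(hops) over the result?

8

Base: (n23, hops=0).
Iteration 1: edges from {n23} -> (n14, hops=1), (n8, hops=1).
Iteration 2: edges from {n14,n8} -> (n11, hops=2), (n3, hops=2) x2. [UNION ALL keeps all 3 new rows, including repeats]
Iteration 3: no outgoing edges from {n11,n3}; recursion stops.
SUM(hops) = 0 + 1 + 1 + 2 + 2 + 2 = 8.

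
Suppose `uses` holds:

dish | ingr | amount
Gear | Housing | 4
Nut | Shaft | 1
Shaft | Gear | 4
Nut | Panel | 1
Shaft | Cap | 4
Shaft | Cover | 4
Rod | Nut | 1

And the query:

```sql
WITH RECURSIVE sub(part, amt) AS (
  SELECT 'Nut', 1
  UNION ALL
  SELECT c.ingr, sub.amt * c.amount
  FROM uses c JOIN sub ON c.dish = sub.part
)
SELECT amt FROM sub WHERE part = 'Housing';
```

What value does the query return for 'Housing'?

16

Base: (Nut, amt=1).
Iteration 1: components of {Nut} -> Panel = 1*1 = 1, Shaft = 1*1 = 1.
Iteration 2: components of {Panel,Shaft} -> Cap = 1*4 = 4, Cover = 1*4 = 4, Gear = 1*4 = 4.
Iteration 3: components of {Cap,Cover,Gear} -> Housing = 4*4 = 16.
Iteration 4: no further components; recursion stops.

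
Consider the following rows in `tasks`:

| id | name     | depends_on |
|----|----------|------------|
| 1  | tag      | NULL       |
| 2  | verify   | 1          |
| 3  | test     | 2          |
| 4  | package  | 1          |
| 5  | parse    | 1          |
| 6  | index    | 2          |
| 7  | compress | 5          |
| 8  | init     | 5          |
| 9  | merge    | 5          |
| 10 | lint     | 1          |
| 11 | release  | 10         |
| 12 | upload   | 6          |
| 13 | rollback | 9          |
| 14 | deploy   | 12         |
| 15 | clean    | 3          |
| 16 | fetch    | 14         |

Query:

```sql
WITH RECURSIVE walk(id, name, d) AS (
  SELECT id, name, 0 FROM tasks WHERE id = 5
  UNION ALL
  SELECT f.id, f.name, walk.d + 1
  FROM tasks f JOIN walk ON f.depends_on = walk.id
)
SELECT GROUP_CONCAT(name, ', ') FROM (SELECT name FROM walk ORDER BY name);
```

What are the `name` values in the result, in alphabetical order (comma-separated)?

compress, init, merge, parse, rollback

Base: id=5 (parse) at d 0.
Iteration 1: rows with depends_on in {5} -> compress (id 7, d 1), init (id 8, d 1), merge (id 9, d 1).
Iteration 2: rows with depends_on in {7,8,9} -> rollback (id 13, d 2).
Iteration 3: no rows with depends_on in {13}; recursion stops.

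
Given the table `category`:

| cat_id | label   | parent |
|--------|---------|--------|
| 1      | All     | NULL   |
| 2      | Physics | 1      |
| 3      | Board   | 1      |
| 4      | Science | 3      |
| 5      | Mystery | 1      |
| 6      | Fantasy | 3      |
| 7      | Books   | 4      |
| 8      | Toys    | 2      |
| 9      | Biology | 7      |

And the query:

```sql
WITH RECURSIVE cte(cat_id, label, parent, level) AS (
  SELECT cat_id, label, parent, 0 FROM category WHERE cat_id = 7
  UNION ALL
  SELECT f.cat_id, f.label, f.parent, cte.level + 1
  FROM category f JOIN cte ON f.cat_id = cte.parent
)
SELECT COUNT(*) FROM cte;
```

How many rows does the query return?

4

Base: cat_id=7 (Books), parent=4, level 0.
Iteration 1: join on cat_id=4 -> Science (id 4, parent=3, level 1).
Iteration 2: join on cat_id=3 -> Board (id 3, parent=1, level 2).
Iteration 3: join on cat_id=1 -> All (id 1, parent=NULL, level 3).
Iteration 4: parent is NULL; no match; recursion stops.
Total rows emitted: 4.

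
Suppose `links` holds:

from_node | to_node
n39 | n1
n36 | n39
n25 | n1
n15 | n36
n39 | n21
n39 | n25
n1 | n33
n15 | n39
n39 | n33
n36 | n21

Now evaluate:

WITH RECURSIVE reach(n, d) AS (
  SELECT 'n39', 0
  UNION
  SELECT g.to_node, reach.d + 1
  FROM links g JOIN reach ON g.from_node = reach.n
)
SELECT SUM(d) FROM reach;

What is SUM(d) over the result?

Base: (n39, d=0).
Iteration 1: edges from {n39} -> (n1, d=1), (n21, d=1), (n25, d=1), (n33, d=1).
Iteration 2: edges from {n1,n21,n25,n33} -> (n1, d=2), (n33, d=2).
Iteration 3: edges from {n1,n33} -> (n33, d=3).
Iteration 4: no outgoing edges from {n33}; recursion stops.
SUM(d) = 0 + 1 + 1 + 1 + 1 + 2 + 2 + 3 = 11.

11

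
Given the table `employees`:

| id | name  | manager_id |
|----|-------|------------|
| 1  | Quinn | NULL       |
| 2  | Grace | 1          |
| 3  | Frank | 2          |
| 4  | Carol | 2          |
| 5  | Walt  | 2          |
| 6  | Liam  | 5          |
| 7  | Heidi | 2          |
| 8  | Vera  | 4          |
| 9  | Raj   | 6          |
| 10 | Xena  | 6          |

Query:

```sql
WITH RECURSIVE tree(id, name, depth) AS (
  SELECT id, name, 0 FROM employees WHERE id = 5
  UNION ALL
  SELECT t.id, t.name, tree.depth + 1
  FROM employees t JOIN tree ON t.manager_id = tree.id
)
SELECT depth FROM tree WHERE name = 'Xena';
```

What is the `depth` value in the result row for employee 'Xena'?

2

Base: id=5 (Walt) at depth 0.
Iteration 1: rows with manager_id in {5} -> Liam (id 6, depth 1).
Iteration 2: rows with manager_id in {6} -> Raj (id 9, depth 2), Xena (id 10, depth 2).
Iteration 3: no rows with manager_id in {9,10}; recursion stops.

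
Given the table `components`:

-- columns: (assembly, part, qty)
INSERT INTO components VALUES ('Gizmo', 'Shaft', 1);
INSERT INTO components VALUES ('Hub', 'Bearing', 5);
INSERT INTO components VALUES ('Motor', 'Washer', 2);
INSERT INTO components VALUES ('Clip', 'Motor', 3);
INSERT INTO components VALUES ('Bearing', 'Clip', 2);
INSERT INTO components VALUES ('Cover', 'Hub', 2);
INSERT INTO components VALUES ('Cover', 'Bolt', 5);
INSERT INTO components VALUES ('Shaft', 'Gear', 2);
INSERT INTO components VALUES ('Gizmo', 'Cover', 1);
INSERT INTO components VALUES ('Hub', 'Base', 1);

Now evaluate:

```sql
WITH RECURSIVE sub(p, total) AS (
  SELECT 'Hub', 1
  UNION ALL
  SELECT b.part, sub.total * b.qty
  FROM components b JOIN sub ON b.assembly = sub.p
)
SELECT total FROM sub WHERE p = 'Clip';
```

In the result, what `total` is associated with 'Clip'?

10

Base: (Hub, total=1).
Iteration 1: components of {Hub} -> Base = 1*1 = 1, Bearing = 1*5 = 5.
Iteration 2: components of {Base,Bearing} -> Clip = 5*2 = 10.
Iteration 3: components of {Clip} -> Motor = 10*3 = 30.
Iteration 4: components of {Motor} -> Washer = 30*2 = 60.
Iteration 5: no further components; recursion stops.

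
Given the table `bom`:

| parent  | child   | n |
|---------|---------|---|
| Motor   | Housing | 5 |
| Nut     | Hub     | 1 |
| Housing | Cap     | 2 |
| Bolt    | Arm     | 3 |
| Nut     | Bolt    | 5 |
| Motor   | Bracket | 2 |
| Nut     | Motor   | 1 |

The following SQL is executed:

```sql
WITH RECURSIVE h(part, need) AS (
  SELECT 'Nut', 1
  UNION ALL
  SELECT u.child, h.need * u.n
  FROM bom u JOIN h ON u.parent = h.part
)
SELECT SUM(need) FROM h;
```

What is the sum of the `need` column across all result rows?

40

Base: (Nut, need=1).
Iteration 1: components of {Nut} -> Bolt = 1*5 = 5, Hub = 1*1 = 1, Motor = 1*1 = 1.
Iteration 2: components of {Bolt,Hub,Motor} -> Arm = 5*3 = 15, Bracket = 1*2 = 2, Housing = 1*5 = 5.
Iteration 3: components of {Arm,Bracket,Housing} -> Cap = 5*2 = 10.
Iteration 4: no further components; recursion stops.
SUM(need) = 1 + 1 + 1 + 5 + 5 + 2 + 15 + 10 = 40.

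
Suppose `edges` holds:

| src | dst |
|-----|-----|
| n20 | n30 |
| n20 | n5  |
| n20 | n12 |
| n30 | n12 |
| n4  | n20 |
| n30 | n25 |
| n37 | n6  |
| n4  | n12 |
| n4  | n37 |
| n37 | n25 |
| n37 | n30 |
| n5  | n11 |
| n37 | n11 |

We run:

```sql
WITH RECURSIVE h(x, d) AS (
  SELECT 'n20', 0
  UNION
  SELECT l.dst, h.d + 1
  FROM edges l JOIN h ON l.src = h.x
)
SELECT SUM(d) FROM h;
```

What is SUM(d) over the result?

9

Base: (n20, d=0).
Iteration 1: edges from {n20} -> (n12, d=1), (n30, d=1), (n5, d=1).
Iteration 2: edges from {n12,n30,n5} -> (n11, d=2), (n12, d=2), (n25, d=2).
Iteration 3: no outgoing edges from {n11,n12,n25}; recursion stops.
SUM(d) = 0 + 1 + 1 + 1 + 2 + 2 + 2 = 9.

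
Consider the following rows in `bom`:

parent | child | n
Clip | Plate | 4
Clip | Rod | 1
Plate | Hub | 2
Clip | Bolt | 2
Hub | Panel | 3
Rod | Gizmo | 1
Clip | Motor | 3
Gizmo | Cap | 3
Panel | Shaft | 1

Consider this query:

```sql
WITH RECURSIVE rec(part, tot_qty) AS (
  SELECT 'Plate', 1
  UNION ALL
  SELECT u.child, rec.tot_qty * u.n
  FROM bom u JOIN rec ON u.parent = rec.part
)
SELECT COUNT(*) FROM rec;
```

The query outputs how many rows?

4

Base: (Plate, tot_qty=1).
Iteration 1: components of {Plate} -> Hub = 1*2 = 2.
Iteration 2: components of {Hub} -> Panel = 2*3 = 6.
Iteration 3: components of {Panel} -> Shaft = 6*1 = 6.
Iteration 4: no further components; recursion stops.
Total rows emitted: 4.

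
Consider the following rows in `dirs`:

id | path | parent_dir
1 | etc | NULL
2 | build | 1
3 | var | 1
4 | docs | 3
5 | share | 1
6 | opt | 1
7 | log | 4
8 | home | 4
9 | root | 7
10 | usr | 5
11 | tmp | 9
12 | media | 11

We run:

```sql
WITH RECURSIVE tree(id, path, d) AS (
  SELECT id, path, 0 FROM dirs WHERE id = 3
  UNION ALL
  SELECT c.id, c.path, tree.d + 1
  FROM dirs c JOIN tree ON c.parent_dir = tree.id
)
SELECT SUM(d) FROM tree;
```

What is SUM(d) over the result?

17

Base: id=3 (var) at d 0.
Iteration 1: rows with parent_dir in {3} -> docs (id 4, d 1).
Iteration 2: rows with parent_dir in {4} -> log (id 7, d 2), home (id 8, d 2).
Iteration 3: rows with parent_dir in {7,8} -> root (id 9, d 3).
Iteration 4: rows with parent_dir in {9} -> tmp (id 11, d 4).
Iteration 5: rows with parent_dir in {11} -> media (id 12, d 5).
Iteration 6: no rows with parent_dir in {12}; recursion stops.
SUM(d) = 0 + 1 + 2 + 2 + 3 + 4 + 5 = 17.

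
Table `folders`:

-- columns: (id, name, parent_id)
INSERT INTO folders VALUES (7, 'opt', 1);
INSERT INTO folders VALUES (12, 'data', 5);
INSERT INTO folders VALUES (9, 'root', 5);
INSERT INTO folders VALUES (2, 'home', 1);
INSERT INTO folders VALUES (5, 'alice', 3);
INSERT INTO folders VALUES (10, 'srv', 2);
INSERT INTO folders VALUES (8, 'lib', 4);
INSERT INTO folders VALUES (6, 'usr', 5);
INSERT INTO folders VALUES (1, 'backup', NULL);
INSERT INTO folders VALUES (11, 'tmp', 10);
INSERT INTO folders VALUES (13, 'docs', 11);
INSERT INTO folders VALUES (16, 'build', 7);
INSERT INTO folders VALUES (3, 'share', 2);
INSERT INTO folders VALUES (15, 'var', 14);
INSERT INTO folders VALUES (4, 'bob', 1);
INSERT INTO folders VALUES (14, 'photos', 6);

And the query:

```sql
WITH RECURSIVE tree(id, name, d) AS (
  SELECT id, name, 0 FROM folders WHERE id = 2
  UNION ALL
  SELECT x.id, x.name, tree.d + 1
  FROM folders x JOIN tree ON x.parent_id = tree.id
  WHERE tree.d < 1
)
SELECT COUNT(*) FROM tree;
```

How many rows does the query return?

3

Base: id=2 (home) at d 0.
Iteration 1: rows with parent_id in {2} -> share (id 3, d 1), srv (id 10, d 1).
Iteration 2: d < 1 fails for all current rows; recursion stops.
Total rows emitted: 3.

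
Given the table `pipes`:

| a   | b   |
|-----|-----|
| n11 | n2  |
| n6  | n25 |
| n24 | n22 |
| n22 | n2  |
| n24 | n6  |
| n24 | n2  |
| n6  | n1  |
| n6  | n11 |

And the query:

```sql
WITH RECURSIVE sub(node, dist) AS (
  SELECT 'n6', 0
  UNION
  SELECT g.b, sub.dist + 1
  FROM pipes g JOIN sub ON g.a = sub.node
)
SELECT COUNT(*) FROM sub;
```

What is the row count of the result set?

5

Base: (n6, dist=0).
Iteration 1: edges from {n6} -> (n1, dist=1), (n11, dist=1), (n25, dist=1).
Iteration 2: edges from {n1,n11,n25} -> (n2, dist=2).
Iteration 3: no outgoing edges from {n2}; recursion stops.
Total rows emitted: 5.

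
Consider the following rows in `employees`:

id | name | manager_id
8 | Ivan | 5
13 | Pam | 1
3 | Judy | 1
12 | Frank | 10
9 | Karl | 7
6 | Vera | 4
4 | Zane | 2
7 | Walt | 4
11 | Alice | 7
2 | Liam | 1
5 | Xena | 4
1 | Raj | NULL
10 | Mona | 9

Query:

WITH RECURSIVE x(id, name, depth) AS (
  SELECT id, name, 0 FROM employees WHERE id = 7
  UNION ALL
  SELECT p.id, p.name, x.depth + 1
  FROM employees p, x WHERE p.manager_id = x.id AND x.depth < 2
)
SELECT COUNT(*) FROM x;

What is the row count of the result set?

Base: id=7 (Walt) at depth 0.
Iteration 1: rows with manager_id in {7} -> Karl (id 9, depth 1), Alice (id 11, depth 1).
Iteration 2: rows with manager_id in {9,11} -> Mona (id 10, depth 2).
Iteration 3: depth < 2 fails for all current rows; recursion stops.
Total rows emitted: 4.

4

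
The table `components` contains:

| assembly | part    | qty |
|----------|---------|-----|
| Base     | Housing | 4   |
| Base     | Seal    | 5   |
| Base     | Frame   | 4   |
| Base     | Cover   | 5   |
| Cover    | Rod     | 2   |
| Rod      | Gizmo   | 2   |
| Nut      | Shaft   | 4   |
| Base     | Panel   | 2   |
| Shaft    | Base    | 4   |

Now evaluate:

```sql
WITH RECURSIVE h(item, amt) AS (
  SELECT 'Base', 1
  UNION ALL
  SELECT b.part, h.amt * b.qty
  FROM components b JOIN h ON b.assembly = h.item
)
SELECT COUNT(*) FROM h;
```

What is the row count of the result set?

Base: (Base, amt=1).
Iteration 1: components of {Base} -> Cover = 1*5 = 5, Frame = 1*4 = 4, Housing = 1*4 = 4, Panel = 1*2 = 2, Seal = 1*5 = 5.
Iteration 2: components of {Cover,Frame,Housing,Panel,Seal} -> Rod = 5*2 = 10.
Iteration 3: components of {Rod} -> Gizmo = 10*2 = 20.
Iteration 4: no further components; recursion stops.
Total rows emitted: 8.

8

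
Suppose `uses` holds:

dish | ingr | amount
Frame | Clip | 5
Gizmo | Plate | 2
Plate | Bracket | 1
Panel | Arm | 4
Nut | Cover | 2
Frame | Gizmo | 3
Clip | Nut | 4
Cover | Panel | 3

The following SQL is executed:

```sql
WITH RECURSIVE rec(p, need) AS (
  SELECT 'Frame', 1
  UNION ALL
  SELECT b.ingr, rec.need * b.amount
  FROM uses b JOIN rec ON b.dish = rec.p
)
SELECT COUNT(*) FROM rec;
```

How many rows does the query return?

9

Base: (Frame, need=1).
Iteration 1: components of {Frame} -> Clip = 1*5 = 5, Gizmo = 1*3 = 3.
Iteration 2: components of {Clip,Gizmo} -> Nut = 5*4 = 20, Plate = 3*2 = 6.
Iteration 3: components of {Nut,Plate} -> Bracket = 6*1 = 6, Cover = 20*2 = 40.
Iteration 4: components of {Bracket,Cover} -> Panel = 40*3 = 120.
Iteration 5: components of {Panel} -> Arm = 120*4 = 480.
Iteration 6: no further components; recursion stops.
Total rows emitted: 9.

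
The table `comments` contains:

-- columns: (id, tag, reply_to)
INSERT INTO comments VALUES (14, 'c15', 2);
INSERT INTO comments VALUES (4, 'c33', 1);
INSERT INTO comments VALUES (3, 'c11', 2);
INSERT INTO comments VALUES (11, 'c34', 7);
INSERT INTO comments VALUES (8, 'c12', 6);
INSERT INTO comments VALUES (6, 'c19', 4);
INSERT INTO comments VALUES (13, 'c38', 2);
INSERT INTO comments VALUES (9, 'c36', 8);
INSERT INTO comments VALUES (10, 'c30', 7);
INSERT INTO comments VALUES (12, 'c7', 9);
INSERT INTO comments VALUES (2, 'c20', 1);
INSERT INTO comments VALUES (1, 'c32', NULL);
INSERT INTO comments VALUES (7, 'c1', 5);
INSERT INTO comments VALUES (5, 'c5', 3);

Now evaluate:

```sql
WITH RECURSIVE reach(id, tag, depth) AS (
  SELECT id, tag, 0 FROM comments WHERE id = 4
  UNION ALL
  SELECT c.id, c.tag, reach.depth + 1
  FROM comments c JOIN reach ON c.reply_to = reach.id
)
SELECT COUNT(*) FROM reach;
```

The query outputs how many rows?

Base: id=4 (c33) at depth 0.
Iteration 1: rows with reply_to in {4} -> c19 (id 6, depth 1).
Iteration 2: rows with reply_to in {6} -> c12 (id 8, depth 2).
Iteration 3: rows with reply_to in {8} -> c36 (id 9, depth 3).
Iteration 4: rows with reply_to in {9} -> c7 (id 12, depth 4).
Iteration 5: no rows with reply_to in {12}; recursion stops.
Total rows emitted: 5.

5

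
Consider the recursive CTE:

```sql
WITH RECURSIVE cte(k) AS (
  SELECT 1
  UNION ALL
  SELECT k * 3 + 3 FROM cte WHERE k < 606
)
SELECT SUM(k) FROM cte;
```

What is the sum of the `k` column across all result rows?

901

Base: k=1.
Iteration 1: 1 < 606 holds -> k = 1 * 3 + 3 = 6.
Iteration 2: 6 < 606 holds -> k = 6 * 3 + 3 = 21.
Iteration 3: 21 < 606 holds -> k = 21 * 3 + 3 = 66.
Iteration 4: 66 < 606 holds -> k = 66 * 3 + 3 = 201.
Iteration 5: 201 < 606 holds -> k = 201 * 3 + 3 = 606.
Iteration 6: 606 < 606 fails; recursion stops.
SUM(k) = 1 + 6 + 21 + 66 + 201 + 606 = 901.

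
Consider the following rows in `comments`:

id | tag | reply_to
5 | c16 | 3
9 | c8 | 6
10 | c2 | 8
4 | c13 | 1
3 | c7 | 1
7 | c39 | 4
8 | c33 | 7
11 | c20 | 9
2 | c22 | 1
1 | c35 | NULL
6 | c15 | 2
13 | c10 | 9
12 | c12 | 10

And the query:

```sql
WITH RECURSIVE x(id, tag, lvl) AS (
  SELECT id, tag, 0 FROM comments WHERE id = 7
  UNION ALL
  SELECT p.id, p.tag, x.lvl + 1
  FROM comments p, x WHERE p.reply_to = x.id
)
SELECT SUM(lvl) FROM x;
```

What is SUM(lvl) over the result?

Base: id=7 (c39) at lvl 0.
Iteration 1: rows with reply_to in {7} -> c33 (id 8, lvl 1).
Iteration 2: rows with reply_to in {8} -> c2 (id 10, lvl 2).
Iteration 3: rows with reply_to in {10} -> c12 (id 12, lvl 3).
Iteration 4: no rows with reply_to in {12}; recursion stops.
SUM(lvl) = 0 + 1 + 2 + 3 = 6.

6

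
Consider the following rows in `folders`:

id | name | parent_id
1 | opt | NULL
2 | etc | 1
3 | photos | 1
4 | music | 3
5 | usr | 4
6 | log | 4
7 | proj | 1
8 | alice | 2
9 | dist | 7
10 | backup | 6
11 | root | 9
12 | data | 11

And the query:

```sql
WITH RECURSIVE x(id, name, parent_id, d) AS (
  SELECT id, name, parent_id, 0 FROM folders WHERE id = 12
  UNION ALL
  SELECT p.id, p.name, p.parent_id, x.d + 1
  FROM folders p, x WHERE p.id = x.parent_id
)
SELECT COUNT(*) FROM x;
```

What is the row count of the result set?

5

Base: id=12 (data), parent_id=11, d 0.
Iteration 1: join on id=11 -> root (id 11, parent_id=9, d 1).
Iteration 2: join on id=9 -> dist (id 9, parent_id=7, d 2).
Iteration 3: join on id=7 -> proj (id 7, parent_id=1, d 3).
Iteration 4: join on id=1 -> opt (id 1, parent_id=NULL, d 4).
Iteration 5: parent_id is NULL; no match; recursion stops.
Total rows emitted: 5.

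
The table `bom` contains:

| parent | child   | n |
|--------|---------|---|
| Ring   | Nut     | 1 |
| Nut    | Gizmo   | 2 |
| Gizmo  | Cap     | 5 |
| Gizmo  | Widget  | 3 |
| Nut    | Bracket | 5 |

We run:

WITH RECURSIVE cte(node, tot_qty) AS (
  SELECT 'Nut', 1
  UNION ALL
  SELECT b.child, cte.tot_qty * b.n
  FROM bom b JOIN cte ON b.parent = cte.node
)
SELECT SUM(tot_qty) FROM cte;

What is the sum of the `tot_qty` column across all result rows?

24

Base: (Nut, tot_qty=1).
Iteration 1: components of {Nut} -> Bracket = 1*5 = 5, Gizmo = 1*2 = 2.
Iteration 2: components of {Bracket,Gizmo} -> Cap = 2*5 = 10, Widget = 2*3 = 6.
Iteration 3: no further components; recursion stops.
SUM(tot_qty) = 1 + 2 + 5 + 10 + 6 = 24.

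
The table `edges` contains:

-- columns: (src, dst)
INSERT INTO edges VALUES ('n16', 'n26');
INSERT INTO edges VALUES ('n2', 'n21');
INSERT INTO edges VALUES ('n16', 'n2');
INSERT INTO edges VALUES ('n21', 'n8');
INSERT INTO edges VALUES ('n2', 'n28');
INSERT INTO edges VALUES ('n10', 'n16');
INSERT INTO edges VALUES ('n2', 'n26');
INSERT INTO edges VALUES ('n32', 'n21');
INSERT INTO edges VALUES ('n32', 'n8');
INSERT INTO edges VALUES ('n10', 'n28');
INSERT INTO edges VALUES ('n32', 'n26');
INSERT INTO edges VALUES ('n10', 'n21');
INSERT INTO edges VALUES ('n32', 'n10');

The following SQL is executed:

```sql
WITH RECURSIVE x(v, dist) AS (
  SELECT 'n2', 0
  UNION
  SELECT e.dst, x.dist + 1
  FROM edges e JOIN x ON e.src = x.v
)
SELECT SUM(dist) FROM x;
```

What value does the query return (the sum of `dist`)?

5

Base: (n2, dist=0).
Iteration 1: edges from {n2} -> (n21, dist=1), (n26, dist=1), (n28, dist=1).
Iteration 2: edges from {n21,n26,n28} -> (n8, dist=2).
Iteration 3: no outgoing edges from {n8}; recursion stops.
SUM(dist) = 0 + 1 + 1 + 1 + 2 = 5.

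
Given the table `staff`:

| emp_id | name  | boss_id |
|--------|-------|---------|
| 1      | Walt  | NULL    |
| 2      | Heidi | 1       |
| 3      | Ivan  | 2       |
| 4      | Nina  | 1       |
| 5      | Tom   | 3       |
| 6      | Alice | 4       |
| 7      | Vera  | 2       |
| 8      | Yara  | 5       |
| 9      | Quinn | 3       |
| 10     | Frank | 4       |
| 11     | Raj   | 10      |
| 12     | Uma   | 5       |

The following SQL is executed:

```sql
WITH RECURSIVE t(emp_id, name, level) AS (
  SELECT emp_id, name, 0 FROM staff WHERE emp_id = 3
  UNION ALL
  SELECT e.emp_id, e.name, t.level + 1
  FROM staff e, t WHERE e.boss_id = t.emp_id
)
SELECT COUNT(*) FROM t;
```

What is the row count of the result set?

5

Base: emp_id=3 (Ivan) at level 0.
Iteration 1: rows with boss_id in {3} -> Tom (id 5, level 1), Quinn (id 9, level 1).
Iteration 2: rows with boss_id in {5,9} -> Yara (id 8, level 2), Uma (id 12, level 2).
Iteration 3: no rows with boss_id in {8,12}; recursion stops.
Total rows emitted: 5.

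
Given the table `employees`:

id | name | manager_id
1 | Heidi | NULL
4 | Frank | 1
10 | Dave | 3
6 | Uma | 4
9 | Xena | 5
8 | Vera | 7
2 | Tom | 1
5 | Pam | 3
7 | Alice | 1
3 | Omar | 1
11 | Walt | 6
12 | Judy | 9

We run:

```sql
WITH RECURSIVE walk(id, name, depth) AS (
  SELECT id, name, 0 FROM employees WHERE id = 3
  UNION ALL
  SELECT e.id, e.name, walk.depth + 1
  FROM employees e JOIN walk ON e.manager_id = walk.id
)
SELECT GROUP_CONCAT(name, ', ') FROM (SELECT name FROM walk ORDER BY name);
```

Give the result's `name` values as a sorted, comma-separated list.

Dave, Judy, Omar, Pam, Xena

Base: id=3 (Omar) at depth 0.
Iteration 1: rows with manager_id in {3} -> Pam (id 5, depth 1), Dave (id 10, depth 1).
Iteration 2: rows with manager_id in {5,10} -> Xena (id 9, depth 2).
Iteration 3: rows with manager_id in {9} -> Judy (id 12, depth 3).
Iteration 4: no rows with manager_id in {12}; recursion stops.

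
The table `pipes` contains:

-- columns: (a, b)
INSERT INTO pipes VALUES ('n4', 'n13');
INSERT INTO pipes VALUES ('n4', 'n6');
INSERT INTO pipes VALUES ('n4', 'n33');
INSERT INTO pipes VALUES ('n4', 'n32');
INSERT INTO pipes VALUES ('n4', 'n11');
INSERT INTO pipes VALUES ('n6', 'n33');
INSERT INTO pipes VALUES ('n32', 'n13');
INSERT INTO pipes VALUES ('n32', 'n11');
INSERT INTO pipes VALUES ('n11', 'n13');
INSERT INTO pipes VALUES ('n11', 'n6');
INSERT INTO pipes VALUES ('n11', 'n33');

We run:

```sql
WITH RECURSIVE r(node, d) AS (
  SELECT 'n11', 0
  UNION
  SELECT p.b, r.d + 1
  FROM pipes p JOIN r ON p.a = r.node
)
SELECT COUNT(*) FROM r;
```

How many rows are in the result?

5

Base: (n11, d=0).
Iteration 1: edges from {n11} -> (n13, d=1), (n33, d=1), (n6, d=1).
Iteration 2: edges from {n13,n33,n6} -> (n33, d=2).
Iteration 3: no outgoing edges from {n33}; recursion stops.
Total rows emitted: 5.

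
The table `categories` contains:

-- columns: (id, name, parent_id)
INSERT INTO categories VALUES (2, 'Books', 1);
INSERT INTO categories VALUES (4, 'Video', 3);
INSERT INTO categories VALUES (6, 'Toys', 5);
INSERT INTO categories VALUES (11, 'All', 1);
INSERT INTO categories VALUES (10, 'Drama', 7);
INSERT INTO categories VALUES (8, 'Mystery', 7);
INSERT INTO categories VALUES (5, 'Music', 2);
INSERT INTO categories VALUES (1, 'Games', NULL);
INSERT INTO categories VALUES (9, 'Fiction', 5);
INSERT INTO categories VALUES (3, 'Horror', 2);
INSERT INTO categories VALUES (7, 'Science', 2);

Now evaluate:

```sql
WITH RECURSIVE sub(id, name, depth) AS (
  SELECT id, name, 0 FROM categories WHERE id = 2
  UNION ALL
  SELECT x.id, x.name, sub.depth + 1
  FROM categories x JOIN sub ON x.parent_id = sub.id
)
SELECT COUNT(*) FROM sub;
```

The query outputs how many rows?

Base: id=2 (Books) at depth 0.
Iteration 1: rows with parent_id in {2} -> Horror (id 3, depth 1), Music (id 5, depth 1), Science (id 7, depth 1).
Iteration 2: rows with parent_id in {3,5,7} -> Video (id 4, depth 2), Toys (id 6, depth 2), Mystery (id 8, depth 2), Fiction (id 9, depth 2), Drama (id 10, depth 2).
Iteration 3: no rows with parent_id in {4,6,8,9,10}; recursion stops.
Total rows emitted: 9.

9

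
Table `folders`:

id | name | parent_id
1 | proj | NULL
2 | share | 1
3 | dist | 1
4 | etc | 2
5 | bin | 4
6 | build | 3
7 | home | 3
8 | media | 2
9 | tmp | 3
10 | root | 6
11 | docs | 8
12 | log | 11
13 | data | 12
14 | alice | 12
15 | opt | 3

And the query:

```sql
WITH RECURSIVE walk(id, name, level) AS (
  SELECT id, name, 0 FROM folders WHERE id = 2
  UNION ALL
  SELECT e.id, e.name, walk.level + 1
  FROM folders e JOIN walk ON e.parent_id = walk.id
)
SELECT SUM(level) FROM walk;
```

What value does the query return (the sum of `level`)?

Base: id=2 (share) at level 0.
Iteration 1: rows with parent_id in {2} -> etc (id 4, level 1), media (id 8, level 1).
Iteration 2: rows with parent_id in {4,8} -> bin (id 5, level 2), docs (id 11, level 2).
Iteration 3: rows with parent_id in {5,11} -> log (id 12, level 3).
Iteration 4: rows with parent_id in {12} -> data (id 13, level 4), alice (id 14, level 4).
Iteration 5: no rows with parent_id in {13,14}; recursion stops.
SUM(level) = 0 + 1 + 1 + 2 + 2 + 3 + 4 + 4 = 17.

17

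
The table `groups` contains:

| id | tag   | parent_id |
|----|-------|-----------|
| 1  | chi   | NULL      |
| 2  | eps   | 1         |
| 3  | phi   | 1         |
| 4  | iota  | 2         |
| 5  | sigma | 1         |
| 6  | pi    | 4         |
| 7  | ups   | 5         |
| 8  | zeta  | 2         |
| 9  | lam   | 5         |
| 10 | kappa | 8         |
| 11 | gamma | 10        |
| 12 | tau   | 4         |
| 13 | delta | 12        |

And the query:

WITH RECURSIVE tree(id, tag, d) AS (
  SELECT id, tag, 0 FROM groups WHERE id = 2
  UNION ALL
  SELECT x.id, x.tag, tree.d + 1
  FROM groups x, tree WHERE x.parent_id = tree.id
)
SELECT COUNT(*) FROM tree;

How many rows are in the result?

Base: id=2 (eps) at d 0.
Iteration 1: rows with parent_id in {2} -> iota (id 4, d 1), zeta (id 8, d 1).
Iteration 2: rows with parent_id in {4,8} -> pi (id 6, d 2), kappa (id 10, d 2), tau (id 12, d 2).
Iteration 3: rows with parent_id in {6,10,12} -> gamma (id 11, d 3), delta (id 13, d 3).
Iteration 4: no rows with parent_id in {11,13}; recursion stops.
Total rows emitted: 8.

8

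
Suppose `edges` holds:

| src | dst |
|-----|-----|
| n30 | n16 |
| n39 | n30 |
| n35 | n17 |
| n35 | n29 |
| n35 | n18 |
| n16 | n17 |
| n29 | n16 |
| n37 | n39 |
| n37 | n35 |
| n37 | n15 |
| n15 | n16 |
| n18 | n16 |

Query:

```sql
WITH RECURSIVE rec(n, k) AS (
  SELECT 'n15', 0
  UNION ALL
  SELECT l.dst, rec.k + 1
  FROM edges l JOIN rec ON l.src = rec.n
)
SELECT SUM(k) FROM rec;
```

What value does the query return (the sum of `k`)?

Base: (n15, k=0).
Iteration 1: edges from {n15} -> (n16, k=1).
Iteration 2: edges from {n16} -> (n17, k=2).
Iteration 3: no outgoing edges from {n17}; recursion stops.
SUM(k) = 0 + 1 + 2 = 3.

3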